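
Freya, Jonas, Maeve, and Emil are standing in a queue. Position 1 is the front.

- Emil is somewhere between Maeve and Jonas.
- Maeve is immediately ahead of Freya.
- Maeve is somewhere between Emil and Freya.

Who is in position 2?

Emil

With clues 1–2, Jonas and Maeve are ruled out for position 2.
With clues 1–3, Freya is ruled out for position 2.
So position 2 is Emil.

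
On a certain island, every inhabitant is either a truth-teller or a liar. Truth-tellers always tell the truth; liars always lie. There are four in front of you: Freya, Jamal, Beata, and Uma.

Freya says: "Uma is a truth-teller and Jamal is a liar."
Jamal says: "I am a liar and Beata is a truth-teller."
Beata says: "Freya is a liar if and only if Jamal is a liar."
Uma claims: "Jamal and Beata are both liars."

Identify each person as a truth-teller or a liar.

Freya: truth-teller, Jamal: liar, Beata: liar, Uma: truth-teller

Consider Freya. Suppose Freya is a liar.
Then no assignment of the remaining roles makes every statement match its speaker's type — contradiction.
So Freya is a truth-teller.
Consider Jamal. Suppose Jamal is a truth-teller.
Then Freya's statement comes out false, contradicting Freya being a truth-teller.
So Jamal is a liar.
With that fixed, Beata's statement is false, so Beata is a liar.
With that fixed, Uma's statement is true, so Uma is a truth-teller.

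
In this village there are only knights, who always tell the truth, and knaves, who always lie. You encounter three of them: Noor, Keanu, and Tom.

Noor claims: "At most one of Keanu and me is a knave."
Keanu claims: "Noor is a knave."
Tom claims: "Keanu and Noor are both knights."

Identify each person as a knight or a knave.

Noor: knight, Keanu: knave, Tom: knave

Consider Noor. Suppose Noor is a knave.
Then no assignment of the remaining roles makes every statement match its speaker's type — contradiction.
So Noor is a knight.
With that fixed, Keanu's statement is false, so Keanu is a knave.
With that fixed, Tom's statement is false, so Tom is a knave.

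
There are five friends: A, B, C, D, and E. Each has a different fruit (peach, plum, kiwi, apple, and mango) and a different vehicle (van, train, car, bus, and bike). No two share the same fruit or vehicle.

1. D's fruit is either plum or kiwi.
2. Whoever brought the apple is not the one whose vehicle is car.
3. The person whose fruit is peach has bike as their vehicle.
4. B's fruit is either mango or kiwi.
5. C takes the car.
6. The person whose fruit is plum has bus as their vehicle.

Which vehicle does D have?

With clues 1–3, bike is impossible for D's vehicle.
With clues 1–5, car is impossible for D's vehicle.
With clues 1–6, train and van are impossible for D's vehicle.
That leaves bus.

bus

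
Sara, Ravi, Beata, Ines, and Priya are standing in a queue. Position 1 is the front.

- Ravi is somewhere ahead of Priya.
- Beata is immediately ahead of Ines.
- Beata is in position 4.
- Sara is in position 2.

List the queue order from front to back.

Ravi, Sara, Priya, Beata, Ines

From clue 1: Ravi is in {1,2,3,4}.
From clues 1–3: Beata → position 4, Ines → position 5.
From clues 1–4: Ravi → position 1, Sara → position 2, Priya → position 3.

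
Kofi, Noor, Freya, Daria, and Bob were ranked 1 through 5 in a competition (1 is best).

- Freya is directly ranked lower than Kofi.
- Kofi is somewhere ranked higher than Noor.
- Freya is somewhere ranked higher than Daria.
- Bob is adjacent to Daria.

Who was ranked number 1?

With clue 1, Freya is ruled out for rank 1.
With clues 1–2, Noor is ruled out for rank 1.
With clues 1–3, Daria is ruled out for rank 1.
With clues 1–4, Bob is ruled out for rank 1.
So rank 1 is Kofi.

Kofi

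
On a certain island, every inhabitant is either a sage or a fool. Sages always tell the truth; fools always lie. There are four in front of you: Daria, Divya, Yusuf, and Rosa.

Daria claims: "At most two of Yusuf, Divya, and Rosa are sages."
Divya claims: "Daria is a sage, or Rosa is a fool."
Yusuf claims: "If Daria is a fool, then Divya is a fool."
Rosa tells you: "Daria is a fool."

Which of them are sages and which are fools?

Daria: sage, Divya: sage, Yusuf: sage, Rosa: fool

Consider Daria. Suppose Daria is a fool.
Then no assignment of the remaining roles makes every statement match its speaker's type — contradiction.
So Daria is a sage.
With that fixed, Divya's statement is true, so Divya is a sage.
With that fixed, Yusuf's statement is true, so Yusuf is a sage.
With that fixed, Rosa's statement is false, so Rosa is a fool.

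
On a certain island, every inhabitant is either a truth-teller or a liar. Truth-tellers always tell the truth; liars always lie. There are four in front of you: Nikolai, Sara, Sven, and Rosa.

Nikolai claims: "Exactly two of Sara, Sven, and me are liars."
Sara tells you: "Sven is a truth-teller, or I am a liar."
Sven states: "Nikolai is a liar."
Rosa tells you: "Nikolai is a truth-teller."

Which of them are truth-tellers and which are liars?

Consider Nikolai. Suppose Nikolai is a truth-teller.
Then no assignment of the remaining roles makes every statement match its speaker's type — contradiction.
So Nikolai is a liar.
With that fixed, Sven's statement is true, so Sven is a truth-teller.
With that fixed, Rosa's statement is false, so Rosa is a liar.
With that fixed, Sara's statement is true, so Sara is a truth-teller.

Nikolai: liar, Sara: truth-teller, Sven: truth-teller, Rosa: liar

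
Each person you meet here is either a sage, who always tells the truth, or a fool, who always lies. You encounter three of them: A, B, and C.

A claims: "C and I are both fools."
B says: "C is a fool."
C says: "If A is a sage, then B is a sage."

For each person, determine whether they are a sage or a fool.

Consider A. Suppose A is a sage.
Then A's own statement would have to be true, but it can't be — contradiction.
So A is a fool.
With that fixed, C's statement is true, so C is a sage.
With that fixed, B's statement is false, so B is a fool.

A: fool, B: fool, C: sage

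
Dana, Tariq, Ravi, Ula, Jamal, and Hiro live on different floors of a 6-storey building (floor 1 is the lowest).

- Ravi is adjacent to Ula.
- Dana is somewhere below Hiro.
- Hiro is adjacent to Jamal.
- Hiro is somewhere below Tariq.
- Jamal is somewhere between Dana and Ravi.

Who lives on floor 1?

With clues 1–2, Hiro is ruled out for floor 1.
With clues 1–3, Jamal is ruled out for floor 1.
With clues 1–4, Tariq is ruled out for floor 1.
With clues 1–5, Ravi and Ula are ruled out for floor 1.
So floor 1 is Dana.

Dana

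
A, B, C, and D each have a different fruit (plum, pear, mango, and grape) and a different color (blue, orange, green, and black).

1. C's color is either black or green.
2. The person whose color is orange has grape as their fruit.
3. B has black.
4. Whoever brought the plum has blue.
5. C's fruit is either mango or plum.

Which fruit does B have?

pear

With clues 1–3, grape is impossible for B's fruit.
With clues 1–4, plum is impossible for B's fruit.
With clues 1–5, mango is impossible for B's fruit.
That leaves pear.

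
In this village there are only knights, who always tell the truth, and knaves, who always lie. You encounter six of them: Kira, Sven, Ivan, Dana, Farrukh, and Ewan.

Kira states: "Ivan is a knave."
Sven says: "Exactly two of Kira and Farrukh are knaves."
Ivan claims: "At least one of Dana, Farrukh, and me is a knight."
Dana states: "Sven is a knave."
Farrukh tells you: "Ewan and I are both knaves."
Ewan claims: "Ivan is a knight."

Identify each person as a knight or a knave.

Kira: knave, Sven: knight, Ivan: knight, Dana: knave, Farrukh: knave, Ewan: knight

Consider Kira. Suppose Kira is a knight.
Then no assignment of the remaining roles makes every statement match its speaker's type — contradiction.
So Kira is a knave.
Consider Sven. Suppose Sven is a knave.
Then no assignment of the remaining roles makes every statement match its speaker's type — contradiction.
So Sven is a knight.
With that fixed, Dana's statement is false, so Dana is a knave.
Consider Ivan. Suppose Ivan is a knave.
Then Kira's statement comes out true, contradicting Kira being a knave.
So Ivan is a knight.
With that fixed, Ewan's statement is true, so Ewan is a knight.
With that fixed, Farrukh's statement is false, so Farrukh is a knave.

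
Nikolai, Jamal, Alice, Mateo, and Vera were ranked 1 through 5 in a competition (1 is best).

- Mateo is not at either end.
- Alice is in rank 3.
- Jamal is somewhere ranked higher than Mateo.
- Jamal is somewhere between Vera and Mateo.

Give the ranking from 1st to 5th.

Vera, Jamal, Alice, Mateo, Nikolai

From clue 1: Mateo is in {2,3,4}.
From clues 1–2: Alice → rank 3.
From clues 1–3: Jamal is in {1,2}.
From clues 1–4: Vera → rank 1, Jamal → rank 2, Mateo → rank 4, Nikolai → rank 5.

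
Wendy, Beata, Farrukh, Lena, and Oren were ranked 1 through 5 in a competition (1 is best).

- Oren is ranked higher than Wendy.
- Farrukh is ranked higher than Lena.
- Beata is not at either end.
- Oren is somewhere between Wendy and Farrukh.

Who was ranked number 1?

Farrukh

With clue 1, Wendy is ruled out for rank 1.
With clues 1–2, Lena is ruled out for rank 1.
With clues 1–3, Beata is ruled out for rank 1.
With clues 1–4, Oren is ruled out for rank 1.
So rank 1 is Farrukh.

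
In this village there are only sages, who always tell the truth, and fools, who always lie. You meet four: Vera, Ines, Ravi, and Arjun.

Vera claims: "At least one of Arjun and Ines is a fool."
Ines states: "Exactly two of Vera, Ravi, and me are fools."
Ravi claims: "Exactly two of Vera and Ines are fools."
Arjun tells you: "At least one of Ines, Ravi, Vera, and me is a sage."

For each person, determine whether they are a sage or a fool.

Consider Vera. Suppose Vera is a sage.
Then no assignment of the remaining roles makes every statement match its speaker's type — contradiction.
So Vera is a fool.
Consider Ines. Suppose Ines is a fool.
Then Vera's statement comes out true, contradicting Vera being a fool.
So Ines is a sage.
With that fixed, Ravi's statement is false, so Ravi is a fool.
With that fixed, Arjun's statement is true, so Arjun is a sage.

Vera: fool, Ines: sage, Ravi: fool, Arjun: sage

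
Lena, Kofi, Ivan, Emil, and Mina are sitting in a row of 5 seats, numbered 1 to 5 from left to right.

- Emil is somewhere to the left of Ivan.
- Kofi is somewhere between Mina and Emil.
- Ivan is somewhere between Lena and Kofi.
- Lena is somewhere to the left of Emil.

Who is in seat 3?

With clues 1–3, Kofi and Lena are ruled out for seat 3.
With clues 1–4, Emil and Mina are ruled out for seat 3.
So seat 3 is Ivan.

Ivan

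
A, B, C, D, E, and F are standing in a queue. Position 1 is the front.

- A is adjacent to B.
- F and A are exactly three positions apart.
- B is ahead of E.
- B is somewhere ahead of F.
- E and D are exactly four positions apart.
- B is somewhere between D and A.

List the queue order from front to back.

D, B, A, C, E, F

From clues 1–3: E is in {3,4,5,6}.
From clues 1–4: A is in {1,2,3}.
From clues 1–5: D → position 1, A → position 3, E → position 5, F → position 6.
From clues 1–6: B → position 2, C → position 4.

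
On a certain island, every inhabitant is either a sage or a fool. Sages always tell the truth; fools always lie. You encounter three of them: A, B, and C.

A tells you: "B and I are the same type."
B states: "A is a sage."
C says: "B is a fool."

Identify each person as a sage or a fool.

Consider A. Suppose A is a fool.
Then no assignment of the remaining roles makes every statement match its speaker's type — contradiction.
So A is a sage.
With that fixed, B's statement is true, so B is a sage.
With that fixed, C's statement is false, so C is a fool.

A: sage, B: sage, C: fool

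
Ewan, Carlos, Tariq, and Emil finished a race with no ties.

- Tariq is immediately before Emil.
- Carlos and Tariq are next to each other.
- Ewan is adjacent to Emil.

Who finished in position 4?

Ewan

With clue 1, Tariq is ruled out for place 4.
With clues 1–2, Carlos is ruled out for place 4.
With clues 1–3, Emil is ruled out for place 4.
So place 4 is Ewan.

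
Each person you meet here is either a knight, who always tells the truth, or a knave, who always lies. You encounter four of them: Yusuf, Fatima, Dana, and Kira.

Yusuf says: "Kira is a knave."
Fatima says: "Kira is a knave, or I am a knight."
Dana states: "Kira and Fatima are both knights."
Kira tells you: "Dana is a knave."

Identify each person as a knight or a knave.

Yusuf: knave, Fatima: knave, Dana: knave, Kira: knight

Consider Yusuf. Suppose Yusuf is a knight.
Then no assignment of the remaining roles makes every statement match its speaker's type — contradiction.
So Yusuf is a knave.
Consider Fatima. Suppose Fatima is a knight.
Then no assignment of the remaining roles makes every statement match its speaker's type — contradiction.
So Fatima is a knave.
With that fixed, Dana's statement is false, so Dana is a knave.
With that fixed, Kira's statement is true, so Kira is a knight.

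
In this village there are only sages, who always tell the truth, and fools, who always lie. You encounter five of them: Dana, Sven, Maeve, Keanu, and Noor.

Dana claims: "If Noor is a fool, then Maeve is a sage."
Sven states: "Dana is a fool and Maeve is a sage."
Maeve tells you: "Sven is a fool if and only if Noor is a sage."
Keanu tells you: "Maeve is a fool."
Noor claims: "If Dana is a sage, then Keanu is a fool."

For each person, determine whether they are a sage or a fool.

Consider Dana. Suppose Dana is a fool.
Then no assignment of the remaining roles makes every statement match its speaker's type — contradiction.
So Dana is a sage.
With that fixed, Sven's statement is false, so Sven is a fool.
Consider Maeve. Suppose Maeve is a fool.
Then no assignment of the remaining roles makes every statement match its speaker's type — contradiction.
So Maeve is a sage.
With that fixed, Keanu's statement is false, so Keanu is a fool.
With that fixed, Noor's statement is true, so Noor is a sage.

Dana: sage, Sven: fool, Maeve: sage, Keanu: fool, Noor: sage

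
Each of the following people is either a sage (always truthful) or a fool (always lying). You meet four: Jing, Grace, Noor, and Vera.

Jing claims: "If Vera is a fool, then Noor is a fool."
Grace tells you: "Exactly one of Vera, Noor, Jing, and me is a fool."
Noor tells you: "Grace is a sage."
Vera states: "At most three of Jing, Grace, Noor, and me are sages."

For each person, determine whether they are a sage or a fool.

Consider Jing. Suppose Jing is a fool.
Then no assignment of the remaining roles makes every statement match its speaker's type — contradiction.
So Jing is a sage.
Consider Grace. Suppose Grace is a sage.
Then no assignment of the remaining roles makes every statement match its speaker's type — contradiction.
So Grace is a fool.
With that fixed, Noor's statement is false, so Noor is a fool.
With that fixed, Vera's statement is true, so Vera is a sage.

Jing: sage, Grace: fool, Noor: fool, Vera: sage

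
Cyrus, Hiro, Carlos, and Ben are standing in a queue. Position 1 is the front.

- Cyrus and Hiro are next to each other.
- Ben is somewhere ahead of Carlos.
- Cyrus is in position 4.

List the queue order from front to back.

Ben, Carlos, Hiro, Cyrus

From clues 1–2: Carlos is in {2,4}.
From clues 1–3: Ben → position 1, Carlos → position 2, Hiro → position 3, Cyrus → position 4.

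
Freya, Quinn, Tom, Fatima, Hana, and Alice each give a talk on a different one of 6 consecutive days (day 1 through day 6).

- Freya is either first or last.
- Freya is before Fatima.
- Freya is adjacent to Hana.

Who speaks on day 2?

Hana

With clue 1, Freya is ruled out for day 2.
With clues 1–3, Alice, Fatima, Quinn, and Tom are ruled out for day 2.
So day 2 is Hana.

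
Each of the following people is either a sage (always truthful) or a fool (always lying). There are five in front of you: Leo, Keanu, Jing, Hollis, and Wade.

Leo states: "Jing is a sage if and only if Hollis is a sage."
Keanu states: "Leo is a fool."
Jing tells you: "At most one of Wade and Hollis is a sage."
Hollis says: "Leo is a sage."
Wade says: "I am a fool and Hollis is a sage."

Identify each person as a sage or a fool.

Consider Leo. Suppose Leo is a sage.
Then no assignment of the remaining roles makes every statement match its speaker's type — contradiction.
So Leo is a fool.
With that fixed, Keanu's statement is true, so Keanu is a sage.
With that fixed, Hollis's statement is false, so Hollis is a fool.
With that fixed, Wade's statement is false, so Wade is a fool.
With that fixed, Jing's statement is true, so Jing is a sage.

Leo: fool, Keanu: sage, Jing: sage, Hollis: fool, Wade: fool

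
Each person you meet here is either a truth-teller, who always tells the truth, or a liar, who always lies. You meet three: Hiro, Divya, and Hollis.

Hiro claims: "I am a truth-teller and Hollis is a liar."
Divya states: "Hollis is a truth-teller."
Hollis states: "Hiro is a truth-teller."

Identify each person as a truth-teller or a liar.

Hiro: liar, Divya: liar, Hollis: liar

Consider Hiro. Suppose Hiro is a truth-teller.
Then no assignment of the remaining roles makes every statement match its speaker's type — contradiction.
So Hiro is a liar.
With that fixed, Hollis's statement is false, so Hollis is a liar.
With that fixed, Divya's statement is false, so Divya is a liar.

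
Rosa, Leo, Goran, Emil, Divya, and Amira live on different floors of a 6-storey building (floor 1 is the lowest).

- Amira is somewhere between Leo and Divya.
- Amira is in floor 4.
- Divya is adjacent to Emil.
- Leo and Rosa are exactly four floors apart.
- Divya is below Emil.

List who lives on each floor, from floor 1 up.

From clue 1: Amira is in {2,3,4,5}.
From clues 1–2: Amira → floor 4.
From clues 1–3: Rosa is in {1,2,3,5,6}.
From clues 1–4: Rosa → floor 1, Leo → floor 5, Goran → floor 6.
From clues 1–5: Divya → floor 2, Emil → floor 3.

Rosa, Divya, Emil, Amira, Leo, Goran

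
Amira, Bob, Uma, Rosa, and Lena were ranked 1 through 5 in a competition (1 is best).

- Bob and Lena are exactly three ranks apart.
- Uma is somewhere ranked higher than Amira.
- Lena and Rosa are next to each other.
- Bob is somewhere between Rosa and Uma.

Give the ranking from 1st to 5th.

Uma, Bob, Amira, Rosa, Lena

From clue 1: Bob is in {1,2,4,5}.
From clues 1–2: Amira is in {3,4,5}.
From clues 1–4: Uma → rank 1, Bob → rank 2, Amira → rank 3, Rosa → rank 4, Lena → rank 5.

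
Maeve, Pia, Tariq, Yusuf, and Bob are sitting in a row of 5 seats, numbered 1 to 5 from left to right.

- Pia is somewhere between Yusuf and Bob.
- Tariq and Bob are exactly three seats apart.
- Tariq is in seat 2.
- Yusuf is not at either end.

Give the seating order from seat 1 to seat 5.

From clue 1: Pia is in {2,3,4}.
From clues 1–3: Tariq → seat 2, Bob → seat 5.
From clues 1–4: Maeve → seat 1, Yusuf → seat 3, Pia → seat 4.

Maeve, Tariq, Yusuf, Pia, Bob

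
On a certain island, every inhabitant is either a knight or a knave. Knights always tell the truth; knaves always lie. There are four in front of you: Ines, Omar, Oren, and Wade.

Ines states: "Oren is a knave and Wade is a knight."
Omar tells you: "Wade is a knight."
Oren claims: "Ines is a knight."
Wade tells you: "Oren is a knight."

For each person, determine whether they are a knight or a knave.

Ines: knave, Omar: knave, Oren: knave, Wade: knave

Consider Ines. Suppose Ines is a knight.
Then no assignment of the remaining roles makes every statement match its speaker's type — contradiction.
So Ines is a knave.
With that fixed, Oren's statement is false, so Oren is a knave.
With that fixed, Wade's statement is false, so Wade is a knave.
With that fixed, Omar's statement is false, so Omar is a knave.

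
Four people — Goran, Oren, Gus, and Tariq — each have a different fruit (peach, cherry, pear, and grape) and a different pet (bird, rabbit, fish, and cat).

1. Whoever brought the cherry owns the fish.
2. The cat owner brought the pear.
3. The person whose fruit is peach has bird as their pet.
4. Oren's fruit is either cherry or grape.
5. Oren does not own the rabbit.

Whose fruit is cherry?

Oren

With clues 1–5, Goran, Gus, and Tariq are impossible for the one with fruit cherry.
That leaves Oren.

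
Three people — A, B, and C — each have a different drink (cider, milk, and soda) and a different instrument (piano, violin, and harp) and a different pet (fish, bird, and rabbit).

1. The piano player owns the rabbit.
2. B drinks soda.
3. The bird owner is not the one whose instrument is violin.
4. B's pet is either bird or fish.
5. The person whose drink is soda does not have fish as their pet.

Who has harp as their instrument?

With clues 1–5, A and C are impossible for the one with instrument harp.
That leaves B.

B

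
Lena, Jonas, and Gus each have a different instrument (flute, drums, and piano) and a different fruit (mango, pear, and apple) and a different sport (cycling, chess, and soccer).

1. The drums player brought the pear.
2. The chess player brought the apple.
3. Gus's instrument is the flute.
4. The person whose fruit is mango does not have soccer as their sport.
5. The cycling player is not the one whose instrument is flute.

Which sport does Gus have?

chess

With clues 1–4, soccer is impossible for Gus's sport.
With clues 1–5, cycling is impossible for Gus's sport.
That leaves chess.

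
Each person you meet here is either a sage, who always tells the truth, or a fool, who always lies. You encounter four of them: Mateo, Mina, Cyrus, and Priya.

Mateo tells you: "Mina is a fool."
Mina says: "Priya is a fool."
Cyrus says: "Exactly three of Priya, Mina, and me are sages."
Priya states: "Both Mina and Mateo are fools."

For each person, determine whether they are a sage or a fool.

Mateo: fool, Mina: sage, Cyrus: fool, Priya: fool

Consider Mateo. Suppose Mateo is a sage.
Then no assignment of the remaining roles makes every statement match its speaker's type — contradiction.
So Mateo is a fool.
Consider Mina. Suppose Mina is a fool.
Then Mateo's statement comes out true, contradicting Mateo being a fool.
So Mina is a sage.
With that fixed, Priya's statement is false, so Priya is a fool.
With that fixed, Cyrus's statement is false, so Cyrus is a fool.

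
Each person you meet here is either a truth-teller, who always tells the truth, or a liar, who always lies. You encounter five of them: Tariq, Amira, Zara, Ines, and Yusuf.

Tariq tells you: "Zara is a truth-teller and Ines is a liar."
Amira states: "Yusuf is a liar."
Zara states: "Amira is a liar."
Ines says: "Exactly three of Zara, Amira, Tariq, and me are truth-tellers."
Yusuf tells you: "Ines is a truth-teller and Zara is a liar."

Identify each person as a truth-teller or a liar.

Consider Tariq. Suppose Tariq is a truth-teller.
Then no assignment of the remaining roles makes every statement match its speaker's type — contradiction.
So Tariq is a liar.
Consider Amira. Suppose Amira is a liar.
Then no assignment of the remaining roles makes every statement match its speaker's type — contradiction.
So Amira is a truth-teller.
With that fixed, Zara's statement is false, so Zara is a liar.
With that fixed, Ines's statement is false, so Ines is a liar.
With that fixed, Yusuf's statement is false, so Yusuf is a liar.

Tariq: liar, Amira: truth-teller, Zara: liar, Ines: liar, Yusuf: liar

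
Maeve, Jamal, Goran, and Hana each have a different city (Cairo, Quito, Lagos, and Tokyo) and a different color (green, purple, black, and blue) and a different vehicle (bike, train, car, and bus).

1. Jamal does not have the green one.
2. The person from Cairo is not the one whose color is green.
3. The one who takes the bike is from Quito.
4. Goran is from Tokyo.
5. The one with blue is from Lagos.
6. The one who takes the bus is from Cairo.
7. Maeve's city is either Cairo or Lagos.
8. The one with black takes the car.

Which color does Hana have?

green

With clues 1–8, black, blue, and purple are impossible for Hana's color.
That leaves green.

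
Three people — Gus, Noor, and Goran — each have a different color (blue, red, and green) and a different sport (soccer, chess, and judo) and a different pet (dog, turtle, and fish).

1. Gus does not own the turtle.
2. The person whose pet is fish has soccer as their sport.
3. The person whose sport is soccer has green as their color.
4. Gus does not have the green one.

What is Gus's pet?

Clue 1 rules out turtle for Gus's pet.
With clues 1–4, fish is impossible for Gus's pet.
That leaves dog.

dog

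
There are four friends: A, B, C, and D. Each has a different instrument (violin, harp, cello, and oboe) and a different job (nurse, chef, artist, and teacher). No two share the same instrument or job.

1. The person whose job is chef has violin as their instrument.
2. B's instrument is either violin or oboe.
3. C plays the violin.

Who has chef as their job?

With clues 1–3, A, B, and D are impossible for the one with job chef.
That leaves C.

C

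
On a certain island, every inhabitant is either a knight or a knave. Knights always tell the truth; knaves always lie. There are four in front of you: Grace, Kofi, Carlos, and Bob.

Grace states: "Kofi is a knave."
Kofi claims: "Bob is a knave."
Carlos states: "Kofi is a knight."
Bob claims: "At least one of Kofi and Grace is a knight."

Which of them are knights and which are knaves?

Consider Grace. Suppose Grace is a knave.
Then no assignment of the remaining roles makes every statement match its speaker's type — contradiction.
So Grace is a knight.
With that fixed, Bob's statement is true, so Bob is a knight.
With that fixed, Kofi's statement is false, so Kofi is a knave.
With that fixed, Carlos's statement is false, so Carlos is a knave.

Grace: knight, Kofi: knave, Carlos: knave, Bob: knight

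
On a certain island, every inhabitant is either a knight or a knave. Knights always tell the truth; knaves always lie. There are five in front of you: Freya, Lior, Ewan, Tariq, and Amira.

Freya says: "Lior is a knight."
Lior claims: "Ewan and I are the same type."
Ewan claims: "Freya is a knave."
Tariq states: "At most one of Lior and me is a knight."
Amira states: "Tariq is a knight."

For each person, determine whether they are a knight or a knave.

Consider Freya. Suppose Freya is a knight.
Then no assignment of the remaining roles makes every statement match its speaker's type — contradiction.
So Freya is a knave.
With that fixed, Ewan's statement is true, so Ewan is a knight.
Consider Lior. Suppose Lior is a knight.
Then Freya's statement comes out true, contradicting Freya being a knave.
So Lior is a knave.
With that fixed, Tariq's statement is true, so Tariq is a knight.
With that fixed, Amira's statement is true, so Amira is a knight.

Freya: knave, Lior: knave, Ewan: knight, Tariq: knight, Amira: knight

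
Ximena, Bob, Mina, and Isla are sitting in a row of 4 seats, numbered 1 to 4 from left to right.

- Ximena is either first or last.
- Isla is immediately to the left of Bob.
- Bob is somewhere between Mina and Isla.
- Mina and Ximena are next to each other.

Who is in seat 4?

Ximena

With clues 1–2, Isla is ruled out for seat 4.
With clues 1–3, Bob is ruled out for seat 4.
With clues 1–4, Mina is ruled out for seat 4.
So seat 4 is Ximena.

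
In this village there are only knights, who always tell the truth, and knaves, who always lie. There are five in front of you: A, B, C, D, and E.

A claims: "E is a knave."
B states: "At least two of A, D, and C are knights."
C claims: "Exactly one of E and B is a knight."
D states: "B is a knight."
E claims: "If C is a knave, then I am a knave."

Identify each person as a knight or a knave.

Consider A. Suppose A is a knight.
Then no assignment of the remaining roles makes every statement match its speaker's type — contradiction.
So A is a knave.
Consider B. Suppose B is a knight.
Then no assignment of the remaining roles makes every statement match its speaker's type — contradiction.
So B is a knave.
With that fixed, D's statement is false, so D is a knave.
Consider C. Suppose C is a knave.
Then whichever role E has, E's statement has the wrong truth value — contradiction.
So C is a knight.
With that fixed, E's statement is true, so E is a knight.

A: knave, B: knave, C: knight, D: knave, E: knight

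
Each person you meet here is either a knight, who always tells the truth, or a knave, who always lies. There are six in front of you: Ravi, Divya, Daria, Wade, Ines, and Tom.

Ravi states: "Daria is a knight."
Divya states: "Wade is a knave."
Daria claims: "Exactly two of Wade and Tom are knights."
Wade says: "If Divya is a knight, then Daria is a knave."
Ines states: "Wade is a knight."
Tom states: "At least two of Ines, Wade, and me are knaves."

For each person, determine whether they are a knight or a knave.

Consider Ravi. Suppose Ravi is a knight.
Then no assignment of the remaining roles makes every statement match its speaker's type — contradiction.
So Ravi is a knave.
Consider Divya. Suppose Divya is a knight.
Then no assignment of the remaining roles makes every statement match its speaker's type — contradiction.
So Divya is a knave.
With that fixed, Wade's statement is true, so Wade is a knight.
With that fixed, Ines's statement is true, so Ines is a knight.
With that fixed, Tom's statement is false, so Tom is a knave.
With that fixed, Daria's statement is false, so Daria is a knave.

Ravi: knave, Divya: knave, Daria: knave, Wade: knight, Ines: knight, Tom: knave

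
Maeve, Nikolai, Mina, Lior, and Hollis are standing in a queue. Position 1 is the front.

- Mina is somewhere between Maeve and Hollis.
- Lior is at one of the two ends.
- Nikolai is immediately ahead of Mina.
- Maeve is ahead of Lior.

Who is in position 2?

Nikolai

With clues 1–2, Lior is ruled out for position 2.
With clues 1–3, Mina is ruled out for position 2.
With clues 1–4, Hollis and Maeve are ruled out for position 2.
So position 2 is Nikolai.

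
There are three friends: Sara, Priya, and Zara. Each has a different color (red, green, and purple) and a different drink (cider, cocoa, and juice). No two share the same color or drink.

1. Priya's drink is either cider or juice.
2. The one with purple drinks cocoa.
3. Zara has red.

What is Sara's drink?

cocoa

With clues 1–3, cider and juice are impossible for Sara's drink.
That leaves cocoa.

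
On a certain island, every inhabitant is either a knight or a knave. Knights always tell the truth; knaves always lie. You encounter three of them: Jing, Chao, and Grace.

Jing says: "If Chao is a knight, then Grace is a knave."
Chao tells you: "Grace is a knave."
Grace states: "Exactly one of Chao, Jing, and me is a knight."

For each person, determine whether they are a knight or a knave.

Consider Jing. Suppose Jing is a knave.
Then no assignment of the remaining roles makes every statement match its speaker's type — contradiction.
So Jing is a knight.
Consider Chao. Suppose Chao is a knave.
Then whichever role Grace has, Grace's statement has the wrong truth value — contradiction.
So Chao is a knight.
With that fixed, Grace's statement is false, so Grace is a knave.

Jing: knight, Chao: knight, Grace: knave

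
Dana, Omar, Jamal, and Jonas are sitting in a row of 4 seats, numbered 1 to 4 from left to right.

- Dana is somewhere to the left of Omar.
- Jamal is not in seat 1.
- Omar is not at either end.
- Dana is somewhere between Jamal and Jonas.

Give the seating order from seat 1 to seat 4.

From clue 1: Dana is in {1,2,3}.
From clues 1–3: Dana is in {1,2}.
From clues 1–4: Jonas → seat 1, Dana → seat 2, Omar → seat 3, Jamal → seat 4.

Jonas, Dana, Omar, Jamal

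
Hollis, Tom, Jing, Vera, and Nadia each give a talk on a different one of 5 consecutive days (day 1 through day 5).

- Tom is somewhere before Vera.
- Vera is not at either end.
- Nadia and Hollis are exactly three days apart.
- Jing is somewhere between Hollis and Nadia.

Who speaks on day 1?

Tom

With clue 1, Vera is ruled out for day 1.
With clues 1–4, Hollis, Jing, and Nadia are ruled out for day 1.
So day 1 is Tom.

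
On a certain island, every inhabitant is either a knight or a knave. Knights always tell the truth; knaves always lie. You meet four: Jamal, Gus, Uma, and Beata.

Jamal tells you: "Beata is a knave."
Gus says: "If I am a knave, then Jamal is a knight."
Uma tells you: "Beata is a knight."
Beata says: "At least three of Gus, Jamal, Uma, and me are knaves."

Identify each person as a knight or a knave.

Consider Jamal. Suppose Jamal is a knave.
Then no assignment of the remaining roles makes every statement match its speaker's type — contradiction.
So Jamal is a knight.
With that fixed, Gus's statement is true, so Gus is a knight.
With that fixed, Beata's statement is false, so Beata is a knave.
With that fixed, Uma's statement is false, so Uma is a knave.

Jamal: knight, Gus: knight, Uma: knave, Beata: knave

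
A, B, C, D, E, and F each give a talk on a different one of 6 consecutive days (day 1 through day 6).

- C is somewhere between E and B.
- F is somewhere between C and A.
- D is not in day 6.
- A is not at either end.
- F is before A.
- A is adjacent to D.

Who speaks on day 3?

F

With clues 1–5, A, B, and E are ruled out for day 3.
With clues 1–6, C and D are ruled out for day 3.
So day 3 is F.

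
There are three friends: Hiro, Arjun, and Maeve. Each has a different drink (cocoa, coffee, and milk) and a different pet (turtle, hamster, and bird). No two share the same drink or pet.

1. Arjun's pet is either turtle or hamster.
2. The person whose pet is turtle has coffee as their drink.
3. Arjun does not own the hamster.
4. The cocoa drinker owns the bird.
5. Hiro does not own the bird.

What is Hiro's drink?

milk

With clues 1–3, coffee is impossible for Hiro's drink.
With clues 1–5, cocoa is impossible for Hiro's drink.
That leaves milk.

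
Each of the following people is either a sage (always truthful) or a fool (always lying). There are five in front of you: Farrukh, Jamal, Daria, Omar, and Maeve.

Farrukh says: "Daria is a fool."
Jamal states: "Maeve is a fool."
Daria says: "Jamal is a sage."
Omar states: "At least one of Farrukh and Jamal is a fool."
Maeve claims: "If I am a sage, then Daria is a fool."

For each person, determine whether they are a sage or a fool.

Consider Farrukh. Suppose Farrukh is a fool.
Then no assignment of the remaining roles makes every statement match its speaker's type — contradiction.
So Farrukh is a sage.
Consider Jamal. Suppose Jamal is a sage.
Then no assignment of the remaining roles makes every statement match its speaker's type — contradiction.
So Jamal is a fool.
With that fixed, Daria's statement is false, so Daria is a fool.
With that fixed, Omar's statement is true, so Omar is a sage.
With that fixed, Maeve's statement is true, so Maeve is a sage.

Farrukh: sage, Jamal: fool, Daria: fool, Omar: sage, Maeve: sage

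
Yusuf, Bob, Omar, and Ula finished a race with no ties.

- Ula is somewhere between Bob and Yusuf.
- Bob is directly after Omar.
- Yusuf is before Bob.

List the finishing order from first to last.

Yusuf, Ula, Omar, Bob

From clue 1: Ula is in {2,3}.
From clues 1–2: Yusuf is in {1,4}.
From clues 1–3: Yusuf → place 1, Ula → place 2, Omar → place 3, Bob → place 4.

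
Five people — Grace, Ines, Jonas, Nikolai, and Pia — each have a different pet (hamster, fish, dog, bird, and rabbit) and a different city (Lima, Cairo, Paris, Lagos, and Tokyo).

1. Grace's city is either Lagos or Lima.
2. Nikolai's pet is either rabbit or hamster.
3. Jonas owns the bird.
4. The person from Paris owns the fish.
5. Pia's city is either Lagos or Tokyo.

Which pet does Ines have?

fish

With clues 1–3, bird is impossible for Ines's pet.
With clues 1–5, dog, hamster, and rabbit are impossible for Ines's pet.
That leaves fish.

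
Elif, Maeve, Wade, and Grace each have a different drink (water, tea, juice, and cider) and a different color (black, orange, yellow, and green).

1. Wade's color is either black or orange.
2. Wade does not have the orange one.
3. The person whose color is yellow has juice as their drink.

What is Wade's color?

black

Clue 1 rules out green and yellow for Wade's color.
With clues 1–2, orange is impossible for Wade's color.
That leaves black.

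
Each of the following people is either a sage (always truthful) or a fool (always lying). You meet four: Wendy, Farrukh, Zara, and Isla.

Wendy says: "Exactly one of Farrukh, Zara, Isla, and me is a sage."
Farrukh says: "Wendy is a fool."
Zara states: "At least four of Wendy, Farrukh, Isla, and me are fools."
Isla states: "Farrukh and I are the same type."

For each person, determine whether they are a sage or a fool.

Wendy: fool, Farrukh: sage, Zara: fool, Isla: sage

Consider Wendy. Suppose Wendy is a sage.
Then no assignment of the remaining roles makes every statement match its speaker's type — contradiction.
So Wendy is a fool.
With that fixed, Farrukh's statement is true, so Farrukh is a sage.
With that fixed, Zara's statement is false, so Zara is a fool.
Consider Isla. Suppose Isla is a fool.
Then Wendy's statement comes out true, contradicting Wendy being a fool.
So Isla is a sage.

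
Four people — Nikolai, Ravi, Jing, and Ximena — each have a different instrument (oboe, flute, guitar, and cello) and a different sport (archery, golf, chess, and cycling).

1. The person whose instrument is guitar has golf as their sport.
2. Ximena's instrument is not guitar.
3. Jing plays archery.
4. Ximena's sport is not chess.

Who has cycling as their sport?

With clues 1–3, Jing is impossible for the one with sport cycling.
With clues 1–4, Nikolai and Ravi are impossible for the one with sport cycling.
That leaves Ximena.

Ximena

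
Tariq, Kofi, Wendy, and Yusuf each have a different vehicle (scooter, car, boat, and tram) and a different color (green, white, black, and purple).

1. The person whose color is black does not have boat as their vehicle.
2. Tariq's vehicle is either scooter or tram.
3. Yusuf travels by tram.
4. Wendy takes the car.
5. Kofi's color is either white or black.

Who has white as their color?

Kofi

With clues 1–5, Tariq, Wendy, and Yusuf are impossible for the one with color white.
That leaves Kofi.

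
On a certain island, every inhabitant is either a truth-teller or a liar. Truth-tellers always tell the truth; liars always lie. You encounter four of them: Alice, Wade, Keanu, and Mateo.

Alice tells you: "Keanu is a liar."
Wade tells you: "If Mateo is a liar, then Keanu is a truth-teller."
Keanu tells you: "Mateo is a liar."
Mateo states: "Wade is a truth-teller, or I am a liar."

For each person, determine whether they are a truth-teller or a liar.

Alice: truth-teller, Wade: truth-teller, Keanu: liar, Mateo: truth-teller

Consider Alice. Suppose Alice is a liar.
Then no assignment of the remaining roles makes every statement match its speaker's type — contradiction.
So Alice is a truth-teller.
Consider Wade. Suppose Wade is a liar.
Then whichever role Mateo has, Mateo's statement has the wrong truth value — contradiction.
So Wade is a truth-teller.
With that fixed, Mateo's statement is true, so Mateo is a truth-teller.
With that fixed, Keanu's statement is false, so Keanu is a liar.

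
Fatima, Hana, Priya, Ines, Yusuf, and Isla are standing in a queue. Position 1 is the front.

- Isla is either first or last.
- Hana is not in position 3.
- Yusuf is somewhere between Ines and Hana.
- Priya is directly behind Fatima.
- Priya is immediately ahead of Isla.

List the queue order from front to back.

Hana, Yusuf, Ines, Fatima, Priya, Isla

From clue 1: Isla is in {1,6}.
From clues 1–5: Hana → position 1, Yusuf → position 2, Ines → position 3, Fatima → position 4, Priya → position 5, Isla → position 6.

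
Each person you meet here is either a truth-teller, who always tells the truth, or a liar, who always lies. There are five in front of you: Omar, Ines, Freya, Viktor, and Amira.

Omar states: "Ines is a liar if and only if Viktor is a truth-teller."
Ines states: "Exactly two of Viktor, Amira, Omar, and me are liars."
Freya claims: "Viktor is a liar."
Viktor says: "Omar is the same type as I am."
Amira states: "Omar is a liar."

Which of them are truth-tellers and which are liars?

Consider Omar. Suppose Omar is a liar.
Then whichever role Viktor has, Viktor's statement has the wrong truth value — contradiction.
So Omar is a truth-teller.
With that fixed, Amira's statement is false, so Amira is a liar.
Consider Ines. Suppose Ines is a liar.
Then no assignment of the remaining roles makes every statement match its speaker's type — contradiction.
So Ines is a truth-teller.
Consider Freya. Suppose Freya is a liar.
Then no assignment of the remaining roles makes every statement match its speaker's type — contradiction.
So Freya is a truth-teller.
Consider Viktor. Suppose Viktor is a truth-teller.
Then Omar's statement comes out false, contradicting Omar being a truth-teller.
So Viktor is a liar.

Omar: truth-teller, Ines: truth-teller, Freya: truth-teller, Viktor: liar, Amira: liar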